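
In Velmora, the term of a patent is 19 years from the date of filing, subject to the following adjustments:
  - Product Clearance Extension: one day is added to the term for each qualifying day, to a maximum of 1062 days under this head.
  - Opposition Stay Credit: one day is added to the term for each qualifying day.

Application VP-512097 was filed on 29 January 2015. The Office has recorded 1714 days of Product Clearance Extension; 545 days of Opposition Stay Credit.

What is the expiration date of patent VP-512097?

Base term: filing date + 19 years → 29 January 2034.
Product Clearance Extension: 1714 days claimed exceeds the 1062-day cap, so +1062 days → 26 December 2036.
Opposition Stay Credit: +545 days → 24 June 2038.

2038-06-24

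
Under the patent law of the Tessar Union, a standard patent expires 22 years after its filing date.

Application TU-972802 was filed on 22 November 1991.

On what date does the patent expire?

Filing date + 22 years → 22 November 2013.

2013-11-22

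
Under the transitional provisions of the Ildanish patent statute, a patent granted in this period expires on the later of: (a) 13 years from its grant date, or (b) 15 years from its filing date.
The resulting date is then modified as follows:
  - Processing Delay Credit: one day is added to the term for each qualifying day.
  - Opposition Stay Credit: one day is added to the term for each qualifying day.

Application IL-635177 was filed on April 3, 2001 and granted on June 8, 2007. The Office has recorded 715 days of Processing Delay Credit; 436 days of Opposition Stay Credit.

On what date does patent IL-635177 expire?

(a) grant + 13 years → 8 June 2020.
(b) filing + 15 years → 3 April 2016.
Later of the two: 8 June 2020.
Processing Delay Credit: +715 days → 24 May 2022.
Opposition Stay Credit: +436 days → 3 August 2023.

2023-08-03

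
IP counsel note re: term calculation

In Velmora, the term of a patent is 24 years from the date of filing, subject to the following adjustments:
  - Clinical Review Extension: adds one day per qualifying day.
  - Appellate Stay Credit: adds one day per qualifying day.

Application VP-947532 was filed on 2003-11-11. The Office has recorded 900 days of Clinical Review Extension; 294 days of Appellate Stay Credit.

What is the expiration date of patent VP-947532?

February 17, 2031

Base term: filing date + 24 years → 11 November 2027.
Clinical Review Extension: +900 days → 29 April 2030.
Appellate Stay Credit: +294 days → 17 February 2031.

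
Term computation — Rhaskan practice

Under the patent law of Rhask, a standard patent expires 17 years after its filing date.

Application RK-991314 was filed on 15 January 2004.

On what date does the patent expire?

Filing date + 17 years → 15 January 2021.

2021-01-15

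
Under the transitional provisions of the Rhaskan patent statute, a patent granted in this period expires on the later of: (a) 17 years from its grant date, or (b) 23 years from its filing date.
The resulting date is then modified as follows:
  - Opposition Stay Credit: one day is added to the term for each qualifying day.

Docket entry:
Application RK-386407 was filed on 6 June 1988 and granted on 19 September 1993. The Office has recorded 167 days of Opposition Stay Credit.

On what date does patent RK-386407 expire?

(a) grant + 17 years → 19 September 2010.
(b) filing + 23 years → 6 June 2011.
Later of the two: 6 June 2011.
Opposition Stay Credit: +167 days → 20 November 2011.

November 20, 2011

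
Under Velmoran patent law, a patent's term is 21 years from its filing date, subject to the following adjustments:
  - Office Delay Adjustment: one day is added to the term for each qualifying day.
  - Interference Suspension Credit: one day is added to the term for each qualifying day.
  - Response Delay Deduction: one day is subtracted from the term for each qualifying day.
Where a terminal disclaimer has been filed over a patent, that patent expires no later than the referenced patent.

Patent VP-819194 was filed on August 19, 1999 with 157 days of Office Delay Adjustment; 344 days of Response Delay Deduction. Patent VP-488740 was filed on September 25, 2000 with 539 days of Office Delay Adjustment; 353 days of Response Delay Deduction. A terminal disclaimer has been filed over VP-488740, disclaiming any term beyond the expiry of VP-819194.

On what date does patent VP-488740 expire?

Natural term of VP-488740:
  Base: filing + 21 years → 25 September 2021.
  Office Delay Adjustment: +539 days → 18 March 2023.
  Response Delay Deduction: −353 days → 30 March 2022.
Expiry of referenced patent VP-819194:
  Base: filing + 21 years → 19 August 2020.
  Office Delay Adjustment: +157 days → 23 January 2021.
  Response Delay Deduction: −344 days → 14 February 2020.
Terminal disclaimer: VP-488740 expires on the earlier of 30 March 2022 and 14 February 2020.

2020-02-14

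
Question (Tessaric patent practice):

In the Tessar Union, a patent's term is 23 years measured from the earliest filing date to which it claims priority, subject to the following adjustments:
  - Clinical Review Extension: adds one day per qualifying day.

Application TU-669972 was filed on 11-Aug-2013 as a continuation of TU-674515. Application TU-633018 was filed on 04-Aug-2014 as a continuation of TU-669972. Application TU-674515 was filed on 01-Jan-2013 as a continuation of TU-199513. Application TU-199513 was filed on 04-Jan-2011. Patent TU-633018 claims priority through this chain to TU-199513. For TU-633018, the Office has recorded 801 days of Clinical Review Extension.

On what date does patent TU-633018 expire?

2036-03-15

Earliest priority filing: 4 January 2011.
Base term: 4 January 2011 + 23 years → 4 January 2034.
Clinical Review Extension: +801 days → 15 March 2036.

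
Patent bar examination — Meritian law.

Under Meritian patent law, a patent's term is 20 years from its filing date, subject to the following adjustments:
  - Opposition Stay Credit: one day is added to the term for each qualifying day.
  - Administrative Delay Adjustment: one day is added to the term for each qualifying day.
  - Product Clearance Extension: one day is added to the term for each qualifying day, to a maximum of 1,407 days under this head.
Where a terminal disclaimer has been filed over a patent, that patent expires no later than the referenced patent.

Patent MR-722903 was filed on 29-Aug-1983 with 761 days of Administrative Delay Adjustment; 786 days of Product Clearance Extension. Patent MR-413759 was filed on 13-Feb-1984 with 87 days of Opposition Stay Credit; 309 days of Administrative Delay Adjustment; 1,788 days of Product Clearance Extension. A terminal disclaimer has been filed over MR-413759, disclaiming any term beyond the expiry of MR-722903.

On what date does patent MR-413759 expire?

2007-11-23

Natural term of MR-413759:
  Base: filing + 20 years → 13 February 2004.
  Opposition Stay Credit: +87 days → 10 May 2004.
  Administrative Delay Adjustment: +309 days → 15 March 2005.
  Product Clearance Extension: 1788 days claimed exceeds the 1407-day cap, so +1407 days → 20 January 2009.
Expiry of referenced patent MR-722903:
  Base: filing + 20 years → 29 August 2003.
  Administrative Delay Adjustment: +761 days → 28 September 2005.
  Product Clearance Extension: 786 days (within the 1407-day cap) → +786 days → 23 November 2007.
Terminal disclaimer: MR-413759 expires on the earlier of 20 January 2009 and 23 November 2007.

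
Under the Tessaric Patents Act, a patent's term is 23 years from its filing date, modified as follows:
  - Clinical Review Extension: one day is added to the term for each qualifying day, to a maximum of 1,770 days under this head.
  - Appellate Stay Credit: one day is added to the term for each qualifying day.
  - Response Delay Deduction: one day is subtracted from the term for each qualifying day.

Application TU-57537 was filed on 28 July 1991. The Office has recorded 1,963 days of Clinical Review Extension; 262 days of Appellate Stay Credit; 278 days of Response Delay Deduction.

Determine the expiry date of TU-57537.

Base term: filing date + 23 years → 28 July 2014.
Clinical Review Extension: 1963 days claimed exceeds the 1770-day cap, so +1770 days → 2 June 2019.
Appellate Stay Credit: +262 days → 19 February 2020.
Response Delay Deduction: −278 days → 17 May 2019.

May 17, 2019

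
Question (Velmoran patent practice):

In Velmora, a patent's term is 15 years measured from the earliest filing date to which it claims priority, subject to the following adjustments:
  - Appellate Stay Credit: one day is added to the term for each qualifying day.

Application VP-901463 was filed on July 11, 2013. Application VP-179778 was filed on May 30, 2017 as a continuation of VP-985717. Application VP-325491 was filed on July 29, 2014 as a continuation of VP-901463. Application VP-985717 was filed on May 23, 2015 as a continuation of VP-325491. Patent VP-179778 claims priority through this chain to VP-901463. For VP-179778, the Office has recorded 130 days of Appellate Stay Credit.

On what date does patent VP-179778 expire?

November 18, 2028

Earliest priority filing: 11 July 2013.
Base term: 11 July 2013 + 15 years → 11 July 2028.
Appellate Stay Credit: +130 days → 18 November 2028.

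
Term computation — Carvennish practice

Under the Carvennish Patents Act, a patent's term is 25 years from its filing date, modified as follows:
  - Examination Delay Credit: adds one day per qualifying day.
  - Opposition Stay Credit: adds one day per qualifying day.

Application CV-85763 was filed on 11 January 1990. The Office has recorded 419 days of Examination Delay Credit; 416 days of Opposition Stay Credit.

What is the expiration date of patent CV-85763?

Base term: filing date + 25 years → 11 January 2015.
Examination Delay Credit: +419 days → 5 March 2016.
Opposition Stay Credit: +416 days → 25 April 2017.

2017-04-25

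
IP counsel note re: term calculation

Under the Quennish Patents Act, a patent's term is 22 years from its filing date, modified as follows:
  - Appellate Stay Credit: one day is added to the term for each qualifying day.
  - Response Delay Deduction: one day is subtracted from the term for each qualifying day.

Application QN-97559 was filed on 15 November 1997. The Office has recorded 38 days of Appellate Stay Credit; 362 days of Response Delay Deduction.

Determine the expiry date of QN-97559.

2018-12-26

Base term: filing date + 22 years → 15 November 2019.
Appellate Stay Credit: +38 days → 23 December 2019.
Response Delay Deduction: −362 days → 26 December 2018.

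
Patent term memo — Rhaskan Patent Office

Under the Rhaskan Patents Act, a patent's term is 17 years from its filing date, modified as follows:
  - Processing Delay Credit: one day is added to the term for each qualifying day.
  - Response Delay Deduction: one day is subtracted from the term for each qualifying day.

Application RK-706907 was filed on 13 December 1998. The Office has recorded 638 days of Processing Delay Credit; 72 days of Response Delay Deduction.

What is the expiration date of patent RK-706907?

Base term: filing date + 17 years → 13 December 2015.
Processing Delay Credit: +638 days → 11 September 2017.
Response Delay Deduction: −72 days → 1 July 2017.

July 1, 2017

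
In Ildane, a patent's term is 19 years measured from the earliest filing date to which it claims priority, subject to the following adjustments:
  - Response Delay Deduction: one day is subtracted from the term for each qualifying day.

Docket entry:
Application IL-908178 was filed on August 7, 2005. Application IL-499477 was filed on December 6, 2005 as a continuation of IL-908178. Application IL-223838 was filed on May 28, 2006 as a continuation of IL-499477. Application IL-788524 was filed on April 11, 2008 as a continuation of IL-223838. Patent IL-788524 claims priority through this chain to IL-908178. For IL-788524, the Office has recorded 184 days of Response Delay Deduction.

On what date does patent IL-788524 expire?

2024-02-05

Earliest priority filing: 7 August 2005.
Base term: 7 August 2005 + 19 years → 7 August 2024.
Response Delay Deduction: −184 days → 5 February 2024.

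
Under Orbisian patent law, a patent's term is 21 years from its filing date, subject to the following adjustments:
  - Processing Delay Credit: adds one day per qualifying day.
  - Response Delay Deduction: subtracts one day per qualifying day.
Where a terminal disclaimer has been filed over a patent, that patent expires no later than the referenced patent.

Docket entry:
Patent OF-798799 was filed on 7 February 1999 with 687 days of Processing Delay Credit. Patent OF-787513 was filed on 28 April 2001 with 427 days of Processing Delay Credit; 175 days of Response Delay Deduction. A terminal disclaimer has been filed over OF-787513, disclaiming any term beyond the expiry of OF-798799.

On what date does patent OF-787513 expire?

Natural term of OF-787513:
  Base: filing + 21 years → 28 April 2022.
  Processing Delay Credit: +427 days → 29 June 2023.
  Response Delay Deduction: −175 days → 5 January 2023.
Expiry of referenced patent OF-798799:
  Base: filing + 21 years → 7 February 2020.
  Processing Delay Credit: +687 days → 25 December 2021.
Terminal disclaimer: OF-787513 expires on the earlier of 5 January 2023 and 25 December 2021.

2021-12-25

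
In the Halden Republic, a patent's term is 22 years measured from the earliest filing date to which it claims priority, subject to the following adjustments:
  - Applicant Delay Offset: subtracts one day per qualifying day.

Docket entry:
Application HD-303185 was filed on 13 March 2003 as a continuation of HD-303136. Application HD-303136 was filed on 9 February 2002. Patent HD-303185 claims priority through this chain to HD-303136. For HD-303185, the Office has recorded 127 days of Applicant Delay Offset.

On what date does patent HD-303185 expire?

Earliest priority filing: 9 February 2002.
Base term: 9 February 2002 + 22 years → 9 February 2024.
Applicant Delay Offset: −127 days → 5 October 2023.

October 5, 2023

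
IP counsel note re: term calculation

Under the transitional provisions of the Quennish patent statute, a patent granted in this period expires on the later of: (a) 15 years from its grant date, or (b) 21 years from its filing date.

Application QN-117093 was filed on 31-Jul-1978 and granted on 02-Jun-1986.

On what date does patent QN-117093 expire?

2001-06-02

(a) grant + 15 years → 2 June 2001.
(b) filing + 21 years → 31 July 1999.
Later of the two: 2 June 2001.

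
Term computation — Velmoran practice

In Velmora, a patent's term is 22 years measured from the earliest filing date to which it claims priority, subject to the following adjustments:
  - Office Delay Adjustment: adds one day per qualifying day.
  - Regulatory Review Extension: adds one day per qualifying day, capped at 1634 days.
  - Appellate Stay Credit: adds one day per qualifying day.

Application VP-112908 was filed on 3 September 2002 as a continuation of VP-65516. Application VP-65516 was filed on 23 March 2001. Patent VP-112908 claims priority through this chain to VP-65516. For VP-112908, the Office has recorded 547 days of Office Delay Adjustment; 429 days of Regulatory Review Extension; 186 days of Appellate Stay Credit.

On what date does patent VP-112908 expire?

May 28, 2026

Earliest priority filing: 23 March 2001.
Base term: 23 March 2001 + 22 years → 23 March 2023.
Office Delay Adjustment: +547 days → 20 September 2024.
Regulatory Review Extension: 429 days (within the 1634-day cap) → +429 days → 23 November 2025.
Appellate Stay Credit: +186 days → 28 May 2026.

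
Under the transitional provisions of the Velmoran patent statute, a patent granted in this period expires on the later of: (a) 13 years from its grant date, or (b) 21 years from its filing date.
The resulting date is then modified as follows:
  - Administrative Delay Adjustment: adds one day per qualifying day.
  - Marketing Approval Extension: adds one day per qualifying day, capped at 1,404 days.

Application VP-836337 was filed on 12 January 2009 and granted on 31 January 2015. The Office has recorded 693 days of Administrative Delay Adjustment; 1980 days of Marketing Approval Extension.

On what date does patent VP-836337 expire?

2035-10-10

(a) grant + 13 years → 31 January 2028.
(b) filing + 21 years → 12 January 2030.
Later of the two: 12 January 2030.
Administrative Delay Adjustment: +693 days → 6 December 2031.
Marketing Approval Extension: 1980 days claimed exceeds the 1404-day cap, so +1404 days → 10 October 2035.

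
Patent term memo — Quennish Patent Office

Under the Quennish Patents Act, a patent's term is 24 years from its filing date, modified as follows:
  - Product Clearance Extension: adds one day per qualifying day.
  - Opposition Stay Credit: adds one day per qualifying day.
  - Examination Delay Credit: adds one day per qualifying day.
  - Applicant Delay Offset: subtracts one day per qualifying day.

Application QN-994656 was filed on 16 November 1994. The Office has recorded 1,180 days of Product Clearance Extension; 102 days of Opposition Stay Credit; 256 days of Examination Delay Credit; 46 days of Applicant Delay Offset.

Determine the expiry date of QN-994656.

Base term: filing date + 24 years → 16 November 2018.
Product Clearance Extension: +1180 days → 8 February 2022.
Opposition Stay Credit: +102 days → 21 May 2022.
Examination Delay Credit: +256 days → 1 February 2023.
Applicant Delay Offset: −46 days → 17 December 2022.

December 17, 2022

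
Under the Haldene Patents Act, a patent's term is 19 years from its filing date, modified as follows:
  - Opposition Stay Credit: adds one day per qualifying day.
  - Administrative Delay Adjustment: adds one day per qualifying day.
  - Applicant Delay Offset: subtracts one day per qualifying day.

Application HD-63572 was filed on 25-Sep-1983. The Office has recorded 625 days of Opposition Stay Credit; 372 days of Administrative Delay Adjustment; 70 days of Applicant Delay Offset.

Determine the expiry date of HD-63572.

2005-04-09

Base term: filing date + 19 years → 25 September 2002.
Opposition Stay Credit: +625 days → 11 June 2004.
Administrative Delay Adjustment: +372 days → 18 June 2005.
Applicant Delay Offset: −70 days → 9 April 2005.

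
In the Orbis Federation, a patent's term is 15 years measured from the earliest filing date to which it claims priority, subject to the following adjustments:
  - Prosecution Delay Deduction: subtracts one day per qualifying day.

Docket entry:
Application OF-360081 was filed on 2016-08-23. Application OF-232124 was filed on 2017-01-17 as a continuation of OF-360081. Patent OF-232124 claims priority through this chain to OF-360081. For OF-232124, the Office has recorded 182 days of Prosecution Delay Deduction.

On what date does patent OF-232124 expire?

2031-02-22

Earliest priority filing: 23 August 2016.
Base term: 23 August 2016 + 15 years → 23 August 2031.
Prosecution Delay Deduction: −182 days → 22 February 2031.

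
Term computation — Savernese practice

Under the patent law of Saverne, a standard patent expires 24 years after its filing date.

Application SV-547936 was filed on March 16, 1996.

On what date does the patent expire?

March 16, 2020

Filing date + 24 years → 16 March 2020.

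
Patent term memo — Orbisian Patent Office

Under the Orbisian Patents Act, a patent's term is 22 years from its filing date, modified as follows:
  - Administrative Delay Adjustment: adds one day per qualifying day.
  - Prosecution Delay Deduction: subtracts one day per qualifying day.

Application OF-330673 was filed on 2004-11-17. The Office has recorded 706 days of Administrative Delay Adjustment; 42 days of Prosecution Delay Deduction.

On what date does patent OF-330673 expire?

2028-09-11

Base term: filing date + 22 years → 17 November 2026.
Administrative Delay Adjustment: +706 days → 23 October 2028.
Prosecution Delay Deduction: −42 days → 11 September 2028.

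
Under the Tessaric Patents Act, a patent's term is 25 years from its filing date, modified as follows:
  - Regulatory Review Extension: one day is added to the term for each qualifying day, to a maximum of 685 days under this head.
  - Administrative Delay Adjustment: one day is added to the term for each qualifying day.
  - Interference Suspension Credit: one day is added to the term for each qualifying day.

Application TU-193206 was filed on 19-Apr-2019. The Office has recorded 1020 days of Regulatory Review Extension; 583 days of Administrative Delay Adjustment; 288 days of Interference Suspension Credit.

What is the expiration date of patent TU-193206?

July 23, 2048

Base term: filing date + 25 years → 19 April 2044.
Regulatory Review Extension: 1020 days claimed exceeds the 685-day cap, so +685 days → 5 March 2046.
Administrative Delay Adjustment: +583 days → 9 October 2047.
Interference Suspension Credit: +288 days → 23 July 2048.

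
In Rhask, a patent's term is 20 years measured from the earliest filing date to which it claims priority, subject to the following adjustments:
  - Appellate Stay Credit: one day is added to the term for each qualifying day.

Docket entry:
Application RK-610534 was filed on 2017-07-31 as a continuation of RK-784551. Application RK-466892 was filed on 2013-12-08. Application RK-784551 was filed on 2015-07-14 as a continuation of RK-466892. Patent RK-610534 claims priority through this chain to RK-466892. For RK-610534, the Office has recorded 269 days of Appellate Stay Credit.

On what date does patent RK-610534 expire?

2034-09-03

Earliest priority filing: 8 December 2013.
Base term: 8 December 2013 + 20 years → 8 December 2033.
Appellate Stay Credit: +269 days → 3 September 2034.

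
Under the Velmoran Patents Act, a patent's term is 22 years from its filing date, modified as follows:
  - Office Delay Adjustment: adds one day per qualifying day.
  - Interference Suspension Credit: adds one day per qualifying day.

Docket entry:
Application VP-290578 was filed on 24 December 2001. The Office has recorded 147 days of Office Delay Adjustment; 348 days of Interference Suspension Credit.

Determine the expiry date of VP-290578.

Base term: filing date + 22 years → 24 December 2023.
Office Delay Adjustment: +147 days → 19 May 2024.
Interference Suspension Credit: +348 days → 2 May 2025.

May 2, 2025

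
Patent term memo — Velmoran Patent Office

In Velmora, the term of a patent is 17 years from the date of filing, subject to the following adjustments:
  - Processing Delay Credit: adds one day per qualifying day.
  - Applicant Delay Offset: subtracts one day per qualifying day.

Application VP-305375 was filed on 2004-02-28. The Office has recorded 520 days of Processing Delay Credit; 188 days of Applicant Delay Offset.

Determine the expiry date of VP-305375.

January 26, 2022

Base term: filing date + 17 years → 28 February 2021.
Processing Delay Credit: +520 days → 2 August 2022.
Applicant Delay Offset: −188 days → 26 January 2022.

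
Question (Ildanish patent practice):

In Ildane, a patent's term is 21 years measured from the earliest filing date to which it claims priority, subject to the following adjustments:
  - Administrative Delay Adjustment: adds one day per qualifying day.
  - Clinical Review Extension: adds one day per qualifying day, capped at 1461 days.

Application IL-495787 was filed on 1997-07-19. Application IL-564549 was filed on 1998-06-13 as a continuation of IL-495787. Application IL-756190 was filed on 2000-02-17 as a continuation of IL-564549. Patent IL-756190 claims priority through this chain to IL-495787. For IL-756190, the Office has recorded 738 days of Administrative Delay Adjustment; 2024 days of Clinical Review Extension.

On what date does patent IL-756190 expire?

Earliest priority filing: 19 July 1997.
Base term: 19 July 1997 + 21 years → 19 July 2018.
Administrative Delay Adjustment: +738 days → 26 July 2020.
Clinical Review Extension: 2024 days claimed exceeds the 1461-day cap, so +1461 days → 26 July 2024.

July 26, 2024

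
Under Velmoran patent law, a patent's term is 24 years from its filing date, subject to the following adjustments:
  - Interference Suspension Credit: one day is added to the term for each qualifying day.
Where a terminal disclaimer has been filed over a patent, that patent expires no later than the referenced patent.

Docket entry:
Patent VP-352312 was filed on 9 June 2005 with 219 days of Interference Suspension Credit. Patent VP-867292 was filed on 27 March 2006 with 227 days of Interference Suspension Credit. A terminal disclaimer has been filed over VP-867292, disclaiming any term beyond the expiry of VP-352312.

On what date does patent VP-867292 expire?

2030-01-14

Natural term of VP-867292:
  Base: filing + 24 years → 27 March 2030.
  Interference Suspension Credit: +227 days → 9 November 2030.
Expiry of referenced patent VP-352312:
  Base: filing + 24 years → 9 June 2029.
  Interference Suspension Credit: +219 days → 14 January 2030.
Terminal disclaimer: VP-867292 expires on the earlier of 9 November 2030 and 14 January 2030.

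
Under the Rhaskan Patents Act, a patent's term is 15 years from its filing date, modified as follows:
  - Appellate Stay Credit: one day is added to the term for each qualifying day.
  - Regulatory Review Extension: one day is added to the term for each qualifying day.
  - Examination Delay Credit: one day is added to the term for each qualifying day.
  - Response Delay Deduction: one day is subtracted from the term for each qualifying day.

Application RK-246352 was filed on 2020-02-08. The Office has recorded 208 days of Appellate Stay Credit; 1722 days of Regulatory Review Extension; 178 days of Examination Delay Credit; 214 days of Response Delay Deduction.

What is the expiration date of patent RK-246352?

Base term: filing date + 15 years → 8 February 2035.
Appellate Stay Credit: +208 days → 4 September 2035.
Regulatory Review Extension: +1722 days → 22 May 2040.
Examination Delay Credit: +178 days → 16 November 2040.
Response Delay Deduction: −214 days → 16 April 2040.

2040-04-16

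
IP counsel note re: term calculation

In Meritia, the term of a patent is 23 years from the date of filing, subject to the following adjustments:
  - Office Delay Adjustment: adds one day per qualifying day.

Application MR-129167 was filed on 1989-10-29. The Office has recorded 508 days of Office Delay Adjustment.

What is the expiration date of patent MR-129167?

Base term: filing date + 23 years → 29 October 2012.
Office Delay Adjustment: +508 days → 21 March 2014.

March 21, 2014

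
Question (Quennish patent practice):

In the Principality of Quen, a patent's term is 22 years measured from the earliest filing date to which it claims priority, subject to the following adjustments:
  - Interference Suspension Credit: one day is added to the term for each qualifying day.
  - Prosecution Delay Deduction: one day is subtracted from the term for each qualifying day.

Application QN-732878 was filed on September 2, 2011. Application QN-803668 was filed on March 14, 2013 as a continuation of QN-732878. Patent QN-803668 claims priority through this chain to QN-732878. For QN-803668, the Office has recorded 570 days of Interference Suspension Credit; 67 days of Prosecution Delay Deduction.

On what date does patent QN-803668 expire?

2035-01-18

Earliest priority filing: 2 September 2011.
Base term: 2 September 2011 + 22 years → 2 September 2033.
Interference Suspension Credit: +570 days → 26 March 2035.
Prosecution Delay Deduction: −67 days → 18 January 2035.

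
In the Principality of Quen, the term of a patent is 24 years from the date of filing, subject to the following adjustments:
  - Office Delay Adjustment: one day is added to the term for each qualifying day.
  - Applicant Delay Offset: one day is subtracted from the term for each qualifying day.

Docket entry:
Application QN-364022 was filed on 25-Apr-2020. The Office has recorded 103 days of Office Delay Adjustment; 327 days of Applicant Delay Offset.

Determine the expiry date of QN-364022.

September 14, 2043

Base term: filing date + 24 years → 25 April 2044.
Office Delay Adjustment: +103 days → 6 August 2044.
Applicant Delay Offset: −327 days → 14 September 2043.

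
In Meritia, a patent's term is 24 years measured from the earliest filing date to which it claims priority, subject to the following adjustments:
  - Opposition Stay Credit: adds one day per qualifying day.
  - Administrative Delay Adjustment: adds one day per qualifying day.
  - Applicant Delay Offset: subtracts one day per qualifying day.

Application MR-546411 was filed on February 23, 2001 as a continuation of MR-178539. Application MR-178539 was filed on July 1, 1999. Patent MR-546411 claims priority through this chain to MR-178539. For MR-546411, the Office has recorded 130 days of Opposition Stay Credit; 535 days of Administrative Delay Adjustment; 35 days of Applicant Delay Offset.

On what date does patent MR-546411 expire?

Earliest priority filing: 1 July 1999.
Base term: 1 July 1999 + 24 years → 1 July 2023.
Opposition Stay Credit: +130 days → 8 November 2023.
Administrative Delay Adjustment: +535 days → 26 April 2025.
Applicant Delay Offset: −35 days → 22 March 2025.

March 22, 2025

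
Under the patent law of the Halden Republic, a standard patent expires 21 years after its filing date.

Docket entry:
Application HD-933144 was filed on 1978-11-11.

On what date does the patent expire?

Filing date + 21 years → 11 November 1999.

November 11, 1999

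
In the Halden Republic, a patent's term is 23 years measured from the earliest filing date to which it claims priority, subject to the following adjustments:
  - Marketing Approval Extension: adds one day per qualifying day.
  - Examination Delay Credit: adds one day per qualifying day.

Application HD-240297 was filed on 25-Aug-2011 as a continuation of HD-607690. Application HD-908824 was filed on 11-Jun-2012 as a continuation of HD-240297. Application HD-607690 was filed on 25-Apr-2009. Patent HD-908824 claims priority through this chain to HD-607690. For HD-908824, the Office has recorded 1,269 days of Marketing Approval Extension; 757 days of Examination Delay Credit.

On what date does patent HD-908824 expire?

Earliest priority filing: 25 April 2009.
Base term: 25 April 2009 + 23 years → 25 April 2032.
Marketing Approval Extension: +1269 days → 16 October 2035.
Examination Delay Credit: +757 days → 11 November 2037.

November 11, 2037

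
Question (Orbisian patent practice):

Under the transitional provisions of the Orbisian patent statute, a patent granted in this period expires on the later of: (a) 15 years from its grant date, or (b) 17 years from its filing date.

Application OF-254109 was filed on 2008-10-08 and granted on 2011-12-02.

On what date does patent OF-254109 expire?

2026-12-02

(a) grant + 15 years → 2 December 2026.
(b) filing + 17 years → 8 October 2025.
Later of the two: 2 December 2026.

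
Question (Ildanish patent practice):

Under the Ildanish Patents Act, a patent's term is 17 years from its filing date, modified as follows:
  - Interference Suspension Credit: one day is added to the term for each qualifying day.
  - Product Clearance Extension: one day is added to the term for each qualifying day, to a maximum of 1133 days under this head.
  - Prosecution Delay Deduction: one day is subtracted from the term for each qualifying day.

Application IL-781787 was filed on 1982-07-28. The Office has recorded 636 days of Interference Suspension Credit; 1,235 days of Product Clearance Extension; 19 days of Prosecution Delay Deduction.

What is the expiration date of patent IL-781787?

Base term: filing date + 17 years → 28 July 1999.
Interference Suspension Credit: +636 days → 24 April 2001.
Product Clearance Extension: 1235 days claimed exceeds the 1133-day cap, so +1133 days → 31 May 2004.
Prosecution Delay Deduction: −19 days → 12 May 2004.

May 12, 2004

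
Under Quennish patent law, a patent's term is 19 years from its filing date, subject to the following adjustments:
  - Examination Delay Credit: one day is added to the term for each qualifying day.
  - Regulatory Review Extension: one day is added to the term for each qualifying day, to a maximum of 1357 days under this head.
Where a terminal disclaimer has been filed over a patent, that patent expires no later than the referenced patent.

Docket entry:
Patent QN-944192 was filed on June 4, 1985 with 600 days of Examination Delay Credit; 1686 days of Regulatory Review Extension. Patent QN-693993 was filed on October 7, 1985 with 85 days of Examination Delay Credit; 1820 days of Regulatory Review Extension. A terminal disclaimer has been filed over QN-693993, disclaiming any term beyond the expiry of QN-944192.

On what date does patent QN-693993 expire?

2008-09-18

Natural term of QN-693993:
  Base: filing + 19 years → 7 October 2004.
  Examination Delay Credit: +85 days → 31 December 2004.
  Regulatory Review Extension: 1820 days claimed exceeds the 1357-day cap, so +1357 days → 18 September 2008.
Expiry of referenced patent QN-944192:
  Base: filing + 19 years → 4 June 2004.
  Examination Delay Credit: +600 days → 25 January 2006.
  Regulatory Review Extension: 1686 days claimed exceeds the 1357-day cap, so +1357 days → 13 October 2009.
Terminal disclaimer: QN-693993 expires on the earlier of 18 September 2008 and 13 October 2009.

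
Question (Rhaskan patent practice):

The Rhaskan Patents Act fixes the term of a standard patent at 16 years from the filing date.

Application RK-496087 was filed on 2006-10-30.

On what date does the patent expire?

October 30, 2022

Filing date + 16 years → 30 October 2022.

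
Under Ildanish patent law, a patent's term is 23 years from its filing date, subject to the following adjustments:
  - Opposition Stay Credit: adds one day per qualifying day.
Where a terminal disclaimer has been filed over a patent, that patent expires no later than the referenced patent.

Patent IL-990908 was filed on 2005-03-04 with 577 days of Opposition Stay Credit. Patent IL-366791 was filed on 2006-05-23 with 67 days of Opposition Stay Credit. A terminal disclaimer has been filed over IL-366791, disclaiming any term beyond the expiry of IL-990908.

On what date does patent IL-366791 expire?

Natural term of IL-366791:
  Base: filing + 23 years → 23 May 2029.
  Opposition Stay Credit: +67 days → 29 July 2029.
Expiry of referenced patent IL-990908:
  Base: filing + 23 years → 4 March 2028.
  Opposition Stay Credit: +577 days → 2 October 2029.
Terminal disclaimer: IL-366791 expires on the earlier of 29 July 2029 and 2 October 2029.

July 29, 2029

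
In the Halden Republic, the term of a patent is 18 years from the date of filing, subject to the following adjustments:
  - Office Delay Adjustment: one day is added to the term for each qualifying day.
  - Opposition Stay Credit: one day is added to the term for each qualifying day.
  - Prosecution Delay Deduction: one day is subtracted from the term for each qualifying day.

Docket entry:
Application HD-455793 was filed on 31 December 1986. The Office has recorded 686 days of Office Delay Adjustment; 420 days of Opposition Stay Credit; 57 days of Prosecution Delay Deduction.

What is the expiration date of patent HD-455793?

November 15, 2007

Base term: filing date + 18 years → 31 December 2004.
Office Delay Adjustment: +686 days → 17 November 2006.
Opposition Stay Credit: +420 days → 11 January 2008.
Prosecution Delay Deduction: −57 days → 15 November 2007.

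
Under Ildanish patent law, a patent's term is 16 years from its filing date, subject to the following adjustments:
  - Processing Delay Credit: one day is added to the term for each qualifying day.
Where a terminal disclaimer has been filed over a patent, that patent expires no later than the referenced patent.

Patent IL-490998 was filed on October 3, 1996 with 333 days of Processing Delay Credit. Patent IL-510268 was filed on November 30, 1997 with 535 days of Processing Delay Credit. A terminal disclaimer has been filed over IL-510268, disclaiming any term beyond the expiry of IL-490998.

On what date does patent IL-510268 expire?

2013-09-01

Natural term of IL-510268:
  Base: filing + 16 years → 30 November 2013.
  Processing Delay Credit: +535 days → 19 May 2015.
Expiry of referenced patent IL-490998:
  Base: filing + 16 years → 3 October 2012.
  Processing Delay Credit: +333 days → 1 September 2013.
Terminal disclaimer: IL-510268 expires on the earlier of 19 May 2015 and 1 September 2013.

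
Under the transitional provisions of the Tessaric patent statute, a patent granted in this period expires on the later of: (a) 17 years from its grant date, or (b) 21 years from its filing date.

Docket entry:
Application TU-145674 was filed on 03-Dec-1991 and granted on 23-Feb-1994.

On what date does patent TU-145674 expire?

2012-12-03

(a) grant + 17 years → 23 February 2011.
(b) filing + 21 years → 3 December 2012.
Later of the two: 3 December 2012.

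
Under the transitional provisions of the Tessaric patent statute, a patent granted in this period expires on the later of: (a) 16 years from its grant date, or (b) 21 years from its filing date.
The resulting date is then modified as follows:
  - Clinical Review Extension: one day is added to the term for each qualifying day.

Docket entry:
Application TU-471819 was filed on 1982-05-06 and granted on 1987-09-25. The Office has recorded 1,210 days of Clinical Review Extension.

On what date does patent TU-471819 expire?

(a) grant + 16 years → 25 September 2003.
(b) filing + 21 years → 6 May 2003.
Later of the two: 25 September 2003.
Clinical Review Extension: +1210 days → 17 January 2007.

January 17, 2007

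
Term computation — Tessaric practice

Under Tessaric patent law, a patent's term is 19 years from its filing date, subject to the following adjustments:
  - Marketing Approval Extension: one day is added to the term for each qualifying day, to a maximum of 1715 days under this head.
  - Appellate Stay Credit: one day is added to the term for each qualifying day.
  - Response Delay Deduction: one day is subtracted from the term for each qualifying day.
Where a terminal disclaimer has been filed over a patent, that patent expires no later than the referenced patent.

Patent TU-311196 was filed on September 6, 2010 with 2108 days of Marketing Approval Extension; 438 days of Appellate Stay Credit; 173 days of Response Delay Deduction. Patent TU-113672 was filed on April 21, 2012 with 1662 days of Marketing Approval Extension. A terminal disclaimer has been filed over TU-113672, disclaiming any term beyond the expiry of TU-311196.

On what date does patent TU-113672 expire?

2035-02-07

Natural term of TU-113672:
  Base: filing + 19 years → 21 April 2031.
  Marketing Approval Extension: 1662 days (within the 1715-day cap) → +1662 days → 8 November 2035.
Expiry of referenced patent TU-311196:
  Base: filing + 19 years → 6 September 2029.
  Marketing Approval Extension: 2108 days claimed exceeds the 1715-day cap, so +1715 days → 18 May 2034.
  Appellate Stay Credit: +438 days → 30 July 2035.
  Response Delay Deduction: −173 days → 7 February 2035.
Terminal disclaimer: TU-113672 expires on the earlier of 8 November 2035 and 7 February 2035.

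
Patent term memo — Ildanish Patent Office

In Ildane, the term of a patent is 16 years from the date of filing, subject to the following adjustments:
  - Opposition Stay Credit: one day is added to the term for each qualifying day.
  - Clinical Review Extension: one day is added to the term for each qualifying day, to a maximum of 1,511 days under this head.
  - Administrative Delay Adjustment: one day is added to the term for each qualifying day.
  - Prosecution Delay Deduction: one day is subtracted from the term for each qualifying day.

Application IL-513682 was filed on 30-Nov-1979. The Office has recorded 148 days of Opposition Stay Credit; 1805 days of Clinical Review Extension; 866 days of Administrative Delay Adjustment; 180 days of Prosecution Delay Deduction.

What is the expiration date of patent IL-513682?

Base term: filing date + 16 years → 30 November 1995.
Opposition Stay Credit: +148 days → 26 April 1996.
Clinical Review Extension: 1805 days claimed exceeds the 1511-day cap, so +1511 days → 15 June 2000.
Administrative Delay Adjustment: +866 days → 29 October 2002.
Prosecution Delay Deduction: −180 days → 2 May 2002.

May 2, 2002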